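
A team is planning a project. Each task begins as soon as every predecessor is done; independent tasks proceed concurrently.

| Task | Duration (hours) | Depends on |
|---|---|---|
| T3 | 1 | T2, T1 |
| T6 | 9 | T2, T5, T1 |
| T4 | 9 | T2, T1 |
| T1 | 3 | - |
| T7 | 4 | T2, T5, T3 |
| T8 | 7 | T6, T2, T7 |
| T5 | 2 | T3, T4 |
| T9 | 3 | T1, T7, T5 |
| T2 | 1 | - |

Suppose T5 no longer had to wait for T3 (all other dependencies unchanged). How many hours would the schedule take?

30

Original critical path: T1→T4→T5→T6→T8 = 3+9+2+9+7 = 30 ⇒ 30 hours.
Dropping T3→T5 doesn't change T5's earliest start (12); another predecessor still binds.
New critical path: T1→T4→T5→T6→T8 = 3+9+2+9+7 = 30 ⇒ 30 hours.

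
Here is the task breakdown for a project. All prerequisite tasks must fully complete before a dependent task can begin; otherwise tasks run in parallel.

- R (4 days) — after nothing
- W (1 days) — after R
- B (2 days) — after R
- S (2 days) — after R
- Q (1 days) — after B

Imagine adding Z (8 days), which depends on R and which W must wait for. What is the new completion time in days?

13

Originally the project takes 7 days.
With Z inserted, W now waits for max(R, Z).
New critical path: R→Z→W = 4+8+1 = 13 ⇒ 13 days.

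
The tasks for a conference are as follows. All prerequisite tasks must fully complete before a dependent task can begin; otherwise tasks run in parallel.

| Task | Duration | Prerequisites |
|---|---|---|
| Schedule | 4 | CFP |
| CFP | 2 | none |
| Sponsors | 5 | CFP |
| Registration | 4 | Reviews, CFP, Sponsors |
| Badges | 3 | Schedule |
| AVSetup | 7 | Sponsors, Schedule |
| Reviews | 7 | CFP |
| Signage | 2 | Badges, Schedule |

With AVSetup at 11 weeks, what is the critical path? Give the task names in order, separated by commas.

CFP, Sponsors, AVSetup

Critical path before the change: CFP→Sponsors→AVSetup = 2+5+7 = 14 giving 14 weeks.
AVSetup is on the critical path; changing it to 11 makes that path 18 weeks.
The critical path is still CFP→Sponsors→AVSetup; finish is now 18 weeks.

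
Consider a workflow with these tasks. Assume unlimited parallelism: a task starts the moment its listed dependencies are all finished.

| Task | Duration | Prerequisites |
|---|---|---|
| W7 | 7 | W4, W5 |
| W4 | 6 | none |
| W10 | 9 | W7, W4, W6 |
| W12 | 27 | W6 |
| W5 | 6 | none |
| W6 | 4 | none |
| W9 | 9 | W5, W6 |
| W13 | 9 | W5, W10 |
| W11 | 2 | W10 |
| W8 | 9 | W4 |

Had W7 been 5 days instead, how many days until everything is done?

31

As given, the longest chain is W4→W7→W10→W13 = 6+7+9+9 = 31, so the finish is 31 days.
Since W7 is critical, the -2 change carries straight to that chain (now 29 days).
Now W6→W12 = 4+27 = 31 is longest, so the finish becomes 31 days.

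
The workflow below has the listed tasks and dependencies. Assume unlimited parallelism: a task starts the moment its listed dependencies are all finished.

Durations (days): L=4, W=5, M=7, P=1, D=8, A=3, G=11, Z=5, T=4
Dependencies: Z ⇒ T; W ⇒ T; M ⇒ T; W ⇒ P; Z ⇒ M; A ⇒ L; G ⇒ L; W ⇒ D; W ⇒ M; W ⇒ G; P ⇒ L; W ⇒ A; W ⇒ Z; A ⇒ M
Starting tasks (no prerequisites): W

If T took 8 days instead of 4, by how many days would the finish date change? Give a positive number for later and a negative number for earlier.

Baseline: W→Z→M→T = 5+5+7+4 = 21 → 21 days.
T is on the critical path; changing it to 8 makes that path 25 days.
No other chain overtakes it, so the finish is 25 days.
Change in finish: 25 − 21 = +4 days.

4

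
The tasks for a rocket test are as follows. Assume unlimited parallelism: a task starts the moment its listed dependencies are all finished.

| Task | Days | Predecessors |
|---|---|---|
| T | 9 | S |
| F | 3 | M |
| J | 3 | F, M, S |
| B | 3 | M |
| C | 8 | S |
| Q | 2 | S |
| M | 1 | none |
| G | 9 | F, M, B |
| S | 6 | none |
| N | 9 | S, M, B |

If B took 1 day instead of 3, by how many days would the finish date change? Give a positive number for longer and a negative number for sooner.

0

As given, the longest chain is S→N = 6+9 = 15, so the finish is 15 days.
B is off the critical path — its longest chain is 13 days, giving 2 of slack.
The critical path is still S→N; finish is now 15 days.
Change in finish: 15 − 15 = +0 days.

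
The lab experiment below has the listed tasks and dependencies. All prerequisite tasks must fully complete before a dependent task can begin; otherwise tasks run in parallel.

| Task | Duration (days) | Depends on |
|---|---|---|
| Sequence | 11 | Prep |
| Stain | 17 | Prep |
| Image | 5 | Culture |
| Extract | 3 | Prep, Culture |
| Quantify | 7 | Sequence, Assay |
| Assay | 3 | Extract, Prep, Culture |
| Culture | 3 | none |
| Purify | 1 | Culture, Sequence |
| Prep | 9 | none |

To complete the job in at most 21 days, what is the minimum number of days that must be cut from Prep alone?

Current finish: 27 days; target: 21.
Prep is on every critical path, so each day cut from Prep cuts the finish by one (this holds down to a finish of 19).
Need 27 − 21 = 6 days off Prep → Prep becomes 3 days, finish becomes 21.

6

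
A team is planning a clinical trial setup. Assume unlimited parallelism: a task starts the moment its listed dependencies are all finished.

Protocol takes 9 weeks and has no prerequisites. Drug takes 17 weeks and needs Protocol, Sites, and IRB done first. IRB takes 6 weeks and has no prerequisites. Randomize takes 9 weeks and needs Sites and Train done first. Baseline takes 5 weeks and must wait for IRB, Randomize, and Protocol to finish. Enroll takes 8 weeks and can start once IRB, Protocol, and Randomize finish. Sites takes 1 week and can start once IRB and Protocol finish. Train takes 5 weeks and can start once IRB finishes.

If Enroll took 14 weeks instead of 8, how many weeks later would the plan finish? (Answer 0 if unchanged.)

As given, the longest chain is IRB→Train→Randomize→Enroll = 6+5+9+8 = 28, so the finish is 28 weeks.
Enroll lies on that path, so at 14 weeks the path becomes 34 weeks.
That remains the longest chain; total 34 weeks.
Change in finish: 34 − 28 = +6 weeks.

6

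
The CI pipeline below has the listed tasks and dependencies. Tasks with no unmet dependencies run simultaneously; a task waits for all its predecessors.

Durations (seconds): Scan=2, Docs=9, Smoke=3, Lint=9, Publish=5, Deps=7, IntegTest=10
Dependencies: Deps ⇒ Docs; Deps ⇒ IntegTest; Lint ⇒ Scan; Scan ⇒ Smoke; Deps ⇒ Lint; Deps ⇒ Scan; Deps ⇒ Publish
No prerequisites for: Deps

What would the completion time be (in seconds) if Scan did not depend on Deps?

21

Before: longest chain Deps→Lint→Scan→Smoke = 7+9+2+3 = 21, finish 21.
Dropping Deps→Scan doesn't change Scan's earliest start (16); another predecessor still binds.
New critical path: Deps→Lint→Scan→Smoke = 7+9+2+3 = 21 ⇒ 21 seconds.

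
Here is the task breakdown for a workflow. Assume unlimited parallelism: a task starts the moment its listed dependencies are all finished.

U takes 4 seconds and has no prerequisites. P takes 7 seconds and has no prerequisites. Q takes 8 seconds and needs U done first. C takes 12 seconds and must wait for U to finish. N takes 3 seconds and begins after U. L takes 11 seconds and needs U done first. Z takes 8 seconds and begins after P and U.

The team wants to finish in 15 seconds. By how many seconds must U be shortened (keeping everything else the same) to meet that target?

Current finish: 16 seconds; target: 15.
U is on every critical path, so each second cut from U cuts the finish by one (this holds down to a finish of 15).
Need 16 − 15 = 1 second off U → U becomes 3 seconds, finish becomes 15.

1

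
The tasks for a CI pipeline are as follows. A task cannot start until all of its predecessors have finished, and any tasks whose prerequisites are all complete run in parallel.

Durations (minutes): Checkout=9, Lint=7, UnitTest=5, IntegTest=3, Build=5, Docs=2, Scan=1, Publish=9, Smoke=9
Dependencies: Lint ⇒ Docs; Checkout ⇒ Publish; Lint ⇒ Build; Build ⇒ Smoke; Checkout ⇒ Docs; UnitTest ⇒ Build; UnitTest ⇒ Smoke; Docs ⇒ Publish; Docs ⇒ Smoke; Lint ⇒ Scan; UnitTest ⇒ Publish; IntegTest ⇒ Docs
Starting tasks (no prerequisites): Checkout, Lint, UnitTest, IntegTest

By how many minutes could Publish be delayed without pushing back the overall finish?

The longest chain is Lint→Build→Smoke = 7+5+9 = 21; overall finish 21 minutes.
Longest path through Publish: 20 minutes (earliest finish 20, latest finish 21).
So Publish can slip 21 − 20 = 1 minute.

1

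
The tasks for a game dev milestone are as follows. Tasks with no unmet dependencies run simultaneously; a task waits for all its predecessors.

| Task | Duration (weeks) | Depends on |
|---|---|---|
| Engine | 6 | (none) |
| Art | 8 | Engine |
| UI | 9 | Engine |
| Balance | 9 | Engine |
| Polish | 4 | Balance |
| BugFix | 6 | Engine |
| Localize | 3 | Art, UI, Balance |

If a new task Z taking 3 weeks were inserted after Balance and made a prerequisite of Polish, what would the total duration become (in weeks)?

Originally the plan takes 19 weeks.
With Z inserted, Polish now waits for max(Balance, Z).
New critical path: Engine→Balance→Z→Polish = 6+9+3+4 = 22 ⇒ 22 weeks.

22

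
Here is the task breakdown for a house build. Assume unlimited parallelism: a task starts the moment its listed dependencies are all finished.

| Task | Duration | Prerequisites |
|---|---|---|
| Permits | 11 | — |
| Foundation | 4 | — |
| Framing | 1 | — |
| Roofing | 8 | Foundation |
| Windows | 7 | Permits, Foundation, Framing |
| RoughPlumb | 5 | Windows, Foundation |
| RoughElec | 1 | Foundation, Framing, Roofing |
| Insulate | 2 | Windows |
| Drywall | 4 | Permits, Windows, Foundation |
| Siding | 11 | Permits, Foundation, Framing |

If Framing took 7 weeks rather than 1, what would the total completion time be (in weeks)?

23

Actual critical path: Permits→Windows→RoughPlumb = 11+7+5 = 23 ⇒ 23 weeks.
Framing is off the critical path — its longest chain is 13 weeks, giving 10 of slack.
No other chain overtakes it, so the finish is 23 weeks.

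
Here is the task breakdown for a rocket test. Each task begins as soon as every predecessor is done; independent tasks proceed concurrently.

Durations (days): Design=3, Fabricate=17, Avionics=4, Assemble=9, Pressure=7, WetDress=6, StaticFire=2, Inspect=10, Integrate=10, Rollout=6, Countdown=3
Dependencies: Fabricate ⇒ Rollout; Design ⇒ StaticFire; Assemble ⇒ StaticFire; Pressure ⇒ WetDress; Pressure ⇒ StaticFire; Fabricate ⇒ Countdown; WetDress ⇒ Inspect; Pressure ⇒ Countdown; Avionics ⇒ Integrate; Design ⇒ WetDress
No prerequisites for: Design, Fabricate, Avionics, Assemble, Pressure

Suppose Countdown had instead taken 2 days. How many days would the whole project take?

23

Critical path before the change: Fabricate→Rollout = 17+6 = 23 giving 23 days.
The longest path through Countdown is only 20 days, so Countdown has float 3.
The critical path is still Fabricate→Rollout; finish is now 23 days.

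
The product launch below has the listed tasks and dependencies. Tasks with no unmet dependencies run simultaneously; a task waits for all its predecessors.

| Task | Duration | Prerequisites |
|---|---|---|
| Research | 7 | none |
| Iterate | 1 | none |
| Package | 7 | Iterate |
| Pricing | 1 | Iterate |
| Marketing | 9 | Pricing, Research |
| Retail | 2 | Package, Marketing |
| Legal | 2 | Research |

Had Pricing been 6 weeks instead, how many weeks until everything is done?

Critical path before the change: Research→Marketing→Retail = 7+9+2 = 18 giving 18 weeks.
The longest path through Pricing is only 13 weeks, so Pricing has float 5.
The critical path is still Research→Marketing→Retail; finish is now 18 weeks.

18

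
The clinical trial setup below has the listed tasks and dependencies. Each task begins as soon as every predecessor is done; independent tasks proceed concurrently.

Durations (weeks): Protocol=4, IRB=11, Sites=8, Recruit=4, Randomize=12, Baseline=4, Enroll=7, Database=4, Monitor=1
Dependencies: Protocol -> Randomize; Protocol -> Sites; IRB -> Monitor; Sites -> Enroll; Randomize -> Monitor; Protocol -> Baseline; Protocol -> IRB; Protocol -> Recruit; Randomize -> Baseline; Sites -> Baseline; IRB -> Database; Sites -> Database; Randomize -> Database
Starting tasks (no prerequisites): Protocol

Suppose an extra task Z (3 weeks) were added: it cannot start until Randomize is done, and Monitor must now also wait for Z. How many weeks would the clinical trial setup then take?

20

Originally the clinical trial setup takes 20 weeks.
With Z inserted, Monitor now waits for max(Randomize, IRB, Z).
New critical path: Protocol→Randomize→Z→Monitor = 4+12+3+1 = 20 ⇒ 20 weeks.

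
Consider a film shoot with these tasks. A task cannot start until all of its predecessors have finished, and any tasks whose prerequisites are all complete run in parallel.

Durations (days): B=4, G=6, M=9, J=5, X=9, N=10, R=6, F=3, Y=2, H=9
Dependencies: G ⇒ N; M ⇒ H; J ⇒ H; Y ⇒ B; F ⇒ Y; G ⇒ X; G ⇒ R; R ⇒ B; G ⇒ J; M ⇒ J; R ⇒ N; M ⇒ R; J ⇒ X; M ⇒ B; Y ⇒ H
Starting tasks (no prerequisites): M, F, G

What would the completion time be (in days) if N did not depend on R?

23

With the dependency in place, M→R→N = 9+6+10 = 25 sets the finish at 25 days.
Without R→N, N's earliest start moves from 15 to 6.
The longest chain is now M→J→H = 9+5+9 = 23, so the project takes 23 days.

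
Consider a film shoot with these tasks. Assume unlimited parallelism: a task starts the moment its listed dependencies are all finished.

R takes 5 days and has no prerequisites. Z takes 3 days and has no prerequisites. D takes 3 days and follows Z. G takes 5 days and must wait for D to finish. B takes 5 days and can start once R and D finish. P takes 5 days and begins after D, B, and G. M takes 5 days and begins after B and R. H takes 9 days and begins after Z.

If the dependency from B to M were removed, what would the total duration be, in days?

16

Before: longest chain Z→D→G→P = 3+3+5+5 = 16, finish 16.
Without B→M, M's earliest start moves from 11 to 5.
The longest chain is now Z→D→G→P = 3+3+5+5 = 16, so the job takes 16 days.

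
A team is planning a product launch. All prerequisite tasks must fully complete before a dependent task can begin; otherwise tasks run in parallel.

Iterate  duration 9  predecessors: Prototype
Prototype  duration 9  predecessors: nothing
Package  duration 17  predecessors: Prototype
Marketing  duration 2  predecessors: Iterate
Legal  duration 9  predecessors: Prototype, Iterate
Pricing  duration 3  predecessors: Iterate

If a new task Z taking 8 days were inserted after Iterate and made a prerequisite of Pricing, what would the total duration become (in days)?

29

Originally the product launch takes 27 days.
With Z inserted, Pricing now waits for max(Iterate, Z).
New critical path: Prototype→Iterate→Z→Pricing = 9+9+8+3 = 29 ⇒ 29 days.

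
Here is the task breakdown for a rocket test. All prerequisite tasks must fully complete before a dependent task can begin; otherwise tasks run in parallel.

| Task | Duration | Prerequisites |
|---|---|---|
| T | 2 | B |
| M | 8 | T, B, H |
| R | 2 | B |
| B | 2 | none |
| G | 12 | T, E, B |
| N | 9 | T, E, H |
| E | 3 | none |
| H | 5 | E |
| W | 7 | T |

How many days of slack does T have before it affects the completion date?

1

E→H→N = 3+5+9 = 17 sets the makespan at 17 days.
Longest path through T: 16 days (earliest finish 4, latest finish 5).
Float = 17 − 16 = 1.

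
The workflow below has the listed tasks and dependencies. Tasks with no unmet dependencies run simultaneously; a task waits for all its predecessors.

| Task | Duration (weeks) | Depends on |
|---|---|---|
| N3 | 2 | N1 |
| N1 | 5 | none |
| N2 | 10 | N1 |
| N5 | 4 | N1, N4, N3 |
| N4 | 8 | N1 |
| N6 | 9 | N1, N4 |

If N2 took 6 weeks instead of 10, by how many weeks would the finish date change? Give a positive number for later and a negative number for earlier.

0

Critical path before the change: N1→N4→N6 = 5+8+9 = 22 giving 22 weeks.
N2 has 7 weeks of float (longest path through it is 15).
The critical path is still N1→N4→N6; finish is now 22 weeks.
Change in finish: 22 − 22 = +0 weeks.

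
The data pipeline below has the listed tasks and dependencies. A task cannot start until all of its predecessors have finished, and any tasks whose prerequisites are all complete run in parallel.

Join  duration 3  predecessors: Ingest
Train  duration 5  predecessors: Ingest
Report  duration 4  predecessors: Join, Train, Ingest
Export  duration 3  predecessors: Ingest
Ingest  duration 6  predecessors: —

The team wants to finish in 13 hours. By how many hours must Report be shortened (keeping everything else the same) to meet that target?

Current finish: 15 hours; target: 13.
Report is on every critical path, so each hour cut from Report cuts the finish by one (this holds down to a finish of 12).
Need 15 − 13 = 2 hours off Report → Report becomes 2 hours, finish becomes 13.

2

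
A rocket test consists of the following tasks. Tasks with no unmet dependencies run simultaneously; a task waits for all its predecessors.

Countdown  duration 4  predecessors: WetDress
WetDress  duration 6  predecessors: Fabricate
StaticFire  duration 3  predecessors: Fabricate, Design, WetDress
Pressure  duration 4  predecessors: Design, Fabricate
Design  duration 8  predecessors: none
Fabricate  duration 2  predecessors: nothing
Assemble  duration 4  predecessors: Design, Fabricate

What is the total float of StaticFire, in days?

1

Critical path: Design→Assemble = 8+4 = 12, so the finish is 12 days.
StaticFire finishes as early as 11 and must finish by 12.
So StaticFire can slip 12 − 11 = 1 day.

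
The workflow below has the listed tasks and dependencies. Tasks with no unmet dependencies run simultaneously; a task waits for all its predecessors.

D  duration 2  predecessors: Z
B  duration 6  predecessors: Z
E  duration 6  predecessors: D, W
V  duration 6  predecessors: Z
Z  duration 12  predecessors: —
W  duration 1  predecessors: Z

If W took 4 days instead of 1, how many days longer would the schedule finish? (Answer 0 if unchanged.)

Critical path before the change: Z→D→E = 12+2+6 = 20 giving 20 days.
W has 1 day of float (longest path through it is 19).
Now Z→W→E = 12+4+6 = 22 is longest, so the finish becomes 22 days.
Change in finish: 22 − 20 = +2 days.

2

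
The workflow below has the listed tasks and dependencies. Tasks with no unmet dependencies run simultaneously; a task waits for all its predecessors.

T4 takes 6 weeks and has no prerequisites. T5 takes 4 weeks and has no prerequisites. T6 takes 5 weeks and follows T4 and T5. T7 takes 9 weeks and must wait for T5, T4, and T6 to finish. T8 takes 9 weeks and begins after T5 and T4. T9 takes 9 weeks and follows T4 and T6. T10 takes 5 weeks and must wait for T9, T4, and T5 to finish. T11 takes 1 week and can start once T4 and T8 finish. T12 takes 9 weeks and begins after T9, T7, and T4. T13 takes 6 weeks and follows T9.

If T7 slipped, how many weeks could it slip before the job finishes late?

0

Critical path: T4→T6→T7→T12 = 6+5+9+9 = 29, so the finish is 29 weeks.
T7 finishes as early as 20 and must finish by 20.
So T7 can slip 20 − 20 = 0 weeks.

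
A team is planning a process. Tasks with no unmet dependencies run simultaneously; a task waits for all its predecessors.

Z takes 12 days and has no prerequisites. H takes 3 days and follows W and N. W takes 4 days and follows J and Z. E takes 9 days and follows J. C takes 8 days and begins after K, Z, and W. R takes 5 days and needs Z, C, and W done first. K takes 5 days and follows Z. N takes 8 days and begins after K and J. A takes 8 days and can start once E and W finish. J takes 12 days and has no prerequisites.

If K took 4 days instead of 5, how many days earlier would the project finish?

As given, the longest chain is Z→K→C→R = 12+5+8+5 = 30, so the finish is 30 days.
K is on the critical path; changing it to 4 makes that path 29 days.
The binding chain switches to Z→W→C→R = 12+4+8+5 = 29; finish 29 days.
Change in finish: 29 − 30 = -1 days.

1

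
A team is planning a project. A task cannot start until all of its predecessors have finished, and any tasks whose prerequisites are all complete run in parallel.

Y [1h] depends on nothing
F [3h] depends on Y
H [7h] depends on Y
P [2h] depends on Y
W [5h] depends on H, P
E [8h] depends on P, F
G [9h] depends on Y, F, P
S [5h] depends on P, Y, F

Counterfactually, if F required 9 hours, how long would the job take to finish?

19

Critical path before the change: Y→F→G = 1+3+9 = 13 giving 13 hours.
F is on the critical path; changing it to 9 makes that path 19 hours.
The critical path is still Y→F→G; finish is now 19 hours.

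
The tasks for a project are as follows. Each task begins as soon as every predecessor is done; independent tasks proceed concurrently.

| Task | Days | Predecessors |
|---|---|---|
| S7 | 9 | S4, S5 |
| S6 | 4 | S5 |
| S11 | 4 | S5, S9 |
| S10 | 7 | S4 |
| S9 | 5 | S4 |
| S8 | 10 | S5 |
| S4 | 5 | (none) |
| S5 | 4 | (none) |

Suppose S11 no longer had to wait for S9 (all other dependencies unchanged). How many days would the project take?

Before: longest chain S4→S7 = 5+9 = 14, finish 14.
Without S9→S11, S11's earliest start moves from 10 to 4.
New critical path: S4→S7 = 5+9 = 14 ⇒ 14 days.

14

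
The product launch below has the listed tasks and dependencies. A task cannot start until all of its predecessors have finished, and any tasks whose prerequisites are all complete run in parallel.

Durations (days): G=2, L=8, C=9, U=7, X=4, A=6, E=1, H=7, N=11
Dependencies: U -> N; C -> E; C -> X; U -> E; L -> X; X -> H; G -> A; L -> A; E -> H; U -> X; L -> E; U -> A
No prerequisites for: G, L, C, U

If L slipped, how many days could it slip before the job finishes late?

The longest chain is C→X→H = 9+4+7 = 20; overall finish 20 days.
L finishes as early as 8 and must finish by 9.
So L can slip 9 − 8 = 1 day.

1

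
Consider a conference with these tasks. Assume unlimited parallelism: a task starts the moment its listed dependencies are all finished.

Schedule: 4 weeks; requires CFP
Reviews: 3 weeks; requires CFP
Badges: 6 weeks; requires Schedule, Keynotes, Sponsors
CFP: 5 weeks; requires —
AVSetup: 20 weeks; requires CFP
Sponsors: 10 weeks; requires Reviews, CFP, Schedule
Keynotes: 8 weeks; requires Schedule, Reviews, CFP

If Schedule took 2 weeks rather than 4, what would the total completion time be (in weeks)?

As given, the longest chain is CFP→Schedule→Sponsors→Badges = 5+4+10+6 = 25, so the finish is 25 weeks.
Schedule lies on that path, so at 2 weeks the path becomes 23 weeks.
New critical path: CFP→AVSetup = 5+20 = 25 ⇒ 25 weeks.

25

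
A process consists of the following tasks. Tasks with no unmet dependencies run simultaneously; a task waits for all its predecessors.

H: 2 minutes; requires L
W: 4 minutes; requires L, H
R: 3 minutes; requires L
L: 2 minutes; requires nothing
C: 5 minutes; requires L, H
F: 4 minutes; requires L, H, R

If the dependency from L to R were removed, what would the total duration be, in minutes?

9

With the dependency in place, L→R→F = 2+3+4 = 9 sets the finish at 9 minutes.
Without L→R, R's earliest start moves from 2 to 0.
The longest chain is now L→H→C = 2+2+5 = 9, so the project takes 9 minutes.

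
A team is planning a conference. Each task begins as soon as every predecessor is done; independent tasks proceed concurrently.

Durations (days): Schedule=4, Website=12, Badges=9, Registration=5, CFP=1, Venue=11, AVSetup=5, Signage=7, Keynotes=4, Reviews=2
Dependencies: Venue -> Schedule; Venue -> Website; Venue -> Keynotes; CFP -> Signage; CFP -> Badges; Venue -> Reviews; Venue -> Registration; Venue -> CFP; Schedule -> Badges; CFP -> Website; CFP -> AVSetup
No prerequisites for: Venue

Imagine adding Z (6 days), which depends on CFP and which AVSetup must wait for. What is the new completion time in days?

24

Originally the project takes 24 days.
With Z inserted, AVSetup now waits for max(CFP, Z).
New critical path: Venue→CFP→Website = 11+1+12 = 24 ⇒ 24 days.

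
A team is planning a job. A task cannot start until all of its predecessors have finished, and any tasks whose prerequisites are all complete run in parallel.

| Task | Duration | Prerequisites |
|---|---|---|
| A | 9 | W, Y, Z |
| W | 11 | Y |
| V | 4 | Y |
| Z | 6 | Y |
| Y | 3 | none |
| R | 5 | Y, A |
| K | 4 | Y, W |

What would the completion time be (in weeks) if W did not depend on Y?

25

With the dependency in place, Y→W→A→R = 3+11+9+5 = 28 sets the finish at 28 weeks.
Without Y→W, W's earliest start moves from 3 to 0.
The longest chain is now W→A→R = 11+9+5 = 25, so the schedule takes 25 weeks.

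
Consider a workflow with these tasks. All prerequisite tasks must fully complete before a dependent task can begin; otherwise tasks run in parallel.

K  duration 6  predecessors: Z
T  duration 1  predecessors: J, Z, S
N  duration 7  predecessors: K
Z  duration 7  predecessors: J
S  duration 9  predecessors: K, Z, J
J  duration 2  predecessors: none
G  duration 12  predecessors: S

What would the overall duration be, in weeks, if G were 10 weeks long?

Critical path before the change: J→Z→K→S→G = 2+7+6+9+12 = 36 giving 36 weeks.
G lies on that path, so at 10 weeks the path becomes 34 weeks.
No other chain overtakes it, so the finish is 34 weeks.

34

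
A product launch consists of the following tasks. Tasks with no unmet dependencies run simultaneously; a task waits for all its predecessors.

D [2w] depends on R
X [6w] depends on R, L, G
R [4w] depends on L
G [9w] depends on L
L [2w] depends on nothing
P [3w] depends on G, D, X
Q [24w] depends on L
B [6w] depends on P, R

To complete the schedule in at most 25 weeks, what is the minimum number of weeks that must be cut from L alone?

Current finish: 26 weeks; target: 25.
L is on every critical path, so each week cut from L cuts the finish by one (this holds down to a finish of 25).
Need 26 − 25 = 1 week off L → L becomes 1 week, finish becomes 25.

1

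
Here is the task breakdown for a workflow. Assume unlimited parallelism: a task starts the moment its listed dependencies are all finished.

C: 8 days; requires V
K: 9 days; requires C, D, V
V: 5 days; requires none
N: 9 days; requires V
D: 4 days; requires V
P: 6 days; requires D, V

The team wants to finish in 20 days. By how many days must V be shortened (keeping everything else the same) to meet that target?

2

Current finish: 22 days; target: 20.
V is on every critical path, so each day cut from V cuts the finish by one (this holds down to a finish of 18).
Need 22 − 20 = 2 days off V → V becomes 3 days, finish becomes 20.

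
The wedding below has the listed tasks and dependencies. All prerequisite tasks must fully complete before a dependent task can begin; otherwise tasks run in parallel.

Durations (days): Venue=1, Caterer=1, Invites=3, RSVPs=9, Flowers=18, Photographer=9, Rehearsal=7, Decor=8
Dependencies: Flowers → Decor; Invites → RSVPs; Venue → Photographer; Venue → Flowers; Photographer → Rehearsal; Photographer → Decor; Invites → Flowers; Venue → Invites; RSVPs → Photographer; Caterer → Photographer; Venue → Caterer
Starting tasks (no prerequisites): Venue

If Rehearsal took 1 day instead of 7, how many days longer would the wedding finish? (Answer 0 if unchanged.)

Actual critical path: Venue→Invites→RSVPs→Photographer→Decor = 1+3+9+9+8 = 30 ⇒ 30 days.
The longest path through Rehearsal is only 29 days, so Rehearsal has float 1.
No other chain overtakes it, so the finish is 30 days.
Change in finish: 30 − 30 = +0 days.

0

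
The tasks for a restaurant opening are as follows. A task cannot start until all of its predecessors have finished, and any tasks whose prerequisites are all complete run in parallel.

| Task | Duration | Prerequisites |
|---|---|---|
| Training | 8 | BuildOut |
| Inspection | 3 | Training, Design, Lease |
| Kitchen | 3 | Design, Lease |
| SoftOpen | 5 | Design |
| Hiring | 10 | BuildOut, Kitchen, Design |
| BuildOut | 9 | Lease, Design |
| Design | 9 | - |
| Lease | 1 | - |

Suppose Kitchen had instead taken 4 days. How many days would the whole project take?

29

As given, the longest chain is Design→BuildOut→Training→Inspection = 9+9+8+3 = 29, so the finish is 29 days.
The longest path through Kitchen is only 22 days, so Kitchen has float 7.
The critical path is still Design→BuildOut→Training→Inspection; finish is now 29 days.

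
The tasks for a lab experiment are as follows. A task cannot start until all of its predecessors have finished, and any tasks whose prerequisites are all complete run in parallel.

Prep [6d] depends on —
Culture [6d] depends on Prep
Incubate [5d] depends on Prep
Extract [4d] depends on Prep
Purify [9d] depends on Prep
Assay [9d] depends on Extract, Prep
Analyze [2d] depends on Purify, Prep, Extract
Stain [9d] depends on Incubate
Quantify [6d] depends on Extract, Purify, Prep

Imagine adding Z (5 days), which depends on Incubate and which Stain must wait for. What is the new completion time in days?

25

Originally the project takes 21 days.
With Z inserted, Stain now waits for max(Incubate, Z).
New critical path: Prep→Incubate→Z→Stain = 6+5+5+9 = 25 ⇒ 25 days.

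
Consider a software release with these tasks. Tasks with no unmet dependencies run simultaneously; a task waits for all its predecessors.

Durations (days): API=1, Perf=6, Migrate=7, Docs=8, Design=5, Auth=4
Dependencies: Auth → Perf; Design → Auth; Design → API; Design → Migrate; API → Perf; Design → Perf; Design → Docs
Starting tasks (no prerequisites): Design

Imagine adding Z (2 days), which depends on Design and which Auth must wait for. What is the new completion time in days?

Originally the project takes 15 days.
With Z inserted, Auth now waits for max(Design, Z).
New critical path: Design→Z→Auth→Perf = 5+2+4+6 = 17 ⇒ 17 days.

17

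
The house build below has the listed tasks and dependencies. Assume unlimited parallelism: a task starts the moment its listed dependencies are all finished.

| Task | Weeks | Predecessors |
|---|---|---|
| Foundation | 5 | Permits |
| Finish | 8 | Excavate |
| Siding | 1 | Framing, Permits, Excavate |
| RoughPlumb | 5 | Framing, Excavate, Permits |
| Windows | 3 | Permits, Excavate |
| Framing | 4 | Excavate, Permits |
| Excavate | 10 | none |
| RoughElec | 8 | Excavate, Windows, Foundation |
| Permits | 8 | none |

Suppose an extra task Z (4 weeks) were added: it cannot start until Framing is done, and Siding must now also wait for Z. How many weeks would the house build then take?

21

Originally the house build takes 21 weeks.
With Z inserted, Siding now waits for max(Framing, Permits, Excavate, Z).
New critical path: Permits→Foundation→RoughElec = 8+5+8 = 21 ⇒ 21 weeks.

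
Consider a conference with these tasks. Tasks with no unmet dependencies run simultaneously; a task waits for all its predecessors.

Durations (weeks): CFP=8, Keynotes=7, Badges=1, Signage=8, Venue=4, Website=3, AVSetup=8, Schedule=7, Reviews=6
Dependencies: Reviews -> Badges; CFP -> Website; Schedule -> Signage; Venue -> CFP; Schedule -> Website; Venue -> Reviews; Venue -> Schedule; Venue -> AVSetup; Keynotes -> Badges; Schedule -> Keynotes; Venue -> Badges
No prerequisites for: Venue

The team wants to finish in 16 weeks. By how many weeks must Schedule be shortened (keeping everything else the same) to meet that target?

3

Current finish: 19 weeks; target: 16.
Schedule is on every critical path, so each week cut from Schedule cuts the finish by one (this holds down to a finish of 15).
Need 19 − 16 = 3 weeks off Schedule → Schedule becomes 4 weeks, finish becomes 16.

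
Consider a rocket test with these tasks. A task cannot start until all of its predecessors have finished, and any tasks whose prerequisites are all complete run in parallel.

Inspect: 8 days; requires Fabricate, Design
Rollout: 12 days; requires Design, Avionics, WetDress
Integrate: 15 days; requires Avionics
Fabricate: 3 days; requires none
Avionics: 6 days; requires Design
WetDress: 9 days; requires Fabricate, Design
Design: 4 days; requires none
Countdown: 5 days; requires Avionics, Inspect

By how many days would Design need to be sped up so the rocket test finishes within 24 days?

1

Current finish: 25 days; target: 24.
Design is on every critical path, so each day cut from Design cuts the finish by one (this holds down to a finish of 24).
Need 25 − 24 = 1 day off Design → Design becomes 3 days, finish becomes 24.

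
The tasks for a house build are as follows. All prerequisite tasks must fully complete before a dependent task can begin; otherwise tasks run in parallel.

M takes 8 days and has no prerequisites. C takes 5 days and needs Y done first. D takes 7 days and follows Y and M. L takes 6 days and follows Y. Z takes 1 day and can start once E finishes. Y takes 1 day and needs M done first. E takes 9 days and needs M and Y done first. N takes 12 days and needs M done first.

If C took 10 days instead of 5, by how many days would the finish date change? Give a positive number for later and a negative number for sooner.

Actual critical path: M→N = 8+12 = 20 ⇒ 20 days.
C has 6 days of float (longest path through it is 14).
No other chain overtakes it, so the finish is 20 days.
Change in finish: 20 − 20 = +0 days.

0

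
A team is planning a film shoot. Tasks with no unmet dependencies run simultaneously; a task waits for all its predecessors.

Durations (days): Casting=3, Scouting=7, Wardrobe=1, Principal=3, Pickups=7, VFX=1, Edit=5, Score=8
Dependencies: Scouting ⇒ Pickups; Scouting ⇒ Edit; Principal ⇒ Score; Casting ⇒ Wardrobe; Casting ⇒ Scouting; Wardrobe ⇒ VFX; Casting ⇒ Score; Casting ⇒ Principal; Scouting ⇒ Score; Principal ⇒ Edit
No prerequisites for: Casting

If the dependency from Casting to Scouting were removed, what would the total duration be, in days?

Original critical path: Casting→Scouting→Score = 3+7+8 = 18 ⇒ 18 days.
Without Casting→Scouting, Scouting's earliest start moves from 3 to 0.
The longest chain is now Scouting→Score = 7+8 = 15, so the schedule takes 15 days.

15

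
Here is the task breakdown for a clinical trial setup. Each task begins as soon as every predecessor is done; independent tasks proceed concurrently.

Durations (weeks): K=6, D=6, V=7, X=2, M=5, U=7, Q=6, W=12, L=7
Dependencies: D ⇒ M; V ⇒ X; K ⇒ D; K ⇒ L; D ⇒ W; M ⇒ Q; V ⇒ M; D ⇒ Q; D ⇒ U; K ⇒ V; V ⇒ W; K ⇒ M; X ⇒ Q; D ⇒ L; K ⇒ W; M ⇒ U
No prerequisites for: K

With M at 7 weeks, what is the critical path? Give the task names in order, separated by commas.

K, V, M, U

As given, the longest chain is K→V→M→U = 6+7+5+7 = 25, so the finish is 25 weeks.
M is on the critical path; changing it to 7 makes that path 27 weeks.
No other chain overtakes it, so the finish is 27 weeks.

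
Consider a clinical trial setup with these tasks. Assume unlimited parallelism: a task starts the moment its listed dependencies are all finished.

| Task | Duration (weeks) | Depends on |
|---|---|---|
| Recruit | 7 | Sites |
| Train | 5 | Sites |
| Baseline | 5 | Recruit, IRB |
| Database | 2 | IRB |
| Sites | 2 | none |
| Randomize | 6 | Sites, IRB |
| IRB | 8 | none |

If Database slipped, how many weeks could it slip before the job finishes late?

Critical path: IRB→Randomize = 8+6 = 14, so the finish is 14 weeks.
The longest chain containing Database totals 10 weeks.
So Database can slip 14 − 10 = 4 weeks.

4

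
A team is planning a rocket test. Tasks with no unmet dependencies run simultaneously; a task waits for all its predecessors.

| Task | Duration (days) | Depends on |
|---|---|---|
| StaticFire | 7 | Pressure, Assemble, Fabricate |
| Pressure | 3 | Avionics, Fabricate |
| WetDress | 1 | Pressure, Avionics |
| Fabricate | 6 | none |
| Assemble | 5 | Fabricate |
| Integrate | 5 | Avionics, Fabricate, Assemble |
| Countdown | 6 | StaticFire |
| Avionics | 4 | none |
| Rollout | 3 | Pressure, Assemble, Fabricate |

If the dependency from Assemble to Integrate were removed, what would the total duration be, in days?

With the dependency in place, Fabricate→Assemble→StaticFire→Countdown = 6+5+7+6 = 24 sets the finish at 24 days.
Without Assemble→Integrate, Integrate's earliest start moves from 11 to 6.
New critical path: Fabricate→Assemble→StaticFire→Countdown = 6+5+7+6 = 24 ⇒ 24 days.

24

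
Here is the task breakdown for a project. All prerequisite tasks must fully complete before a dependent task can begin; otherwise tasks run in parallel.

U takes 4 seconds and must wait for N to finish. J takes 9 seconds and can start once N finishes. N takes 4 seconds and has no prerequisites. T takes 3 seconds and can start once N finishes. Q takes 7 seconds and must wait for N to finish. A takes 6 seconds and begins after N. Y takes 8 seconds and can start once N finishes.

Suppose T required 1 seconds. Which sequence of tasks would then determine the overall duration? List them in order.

Critical path before the change: N→J = 4+9 = 13 giving 13 seconds.
The longest path through T is only 7 seconds, so T has float 6.
That remains the longest chain; total 13 seconds.

N, J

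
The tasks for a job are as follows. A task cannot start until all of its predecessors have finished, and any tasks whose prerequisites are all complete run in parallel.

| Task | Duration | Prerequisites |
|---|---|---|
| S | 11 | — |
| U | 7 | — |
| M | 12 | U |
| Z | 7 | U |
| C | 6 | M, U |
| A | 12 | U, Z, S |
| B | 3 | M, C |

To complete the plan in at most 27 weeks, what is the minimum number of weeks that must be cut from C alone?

Current finish: 28 weeks; target: 27.
C is on every critical path, so each week cut from C cuts the finish by one (this holds down to a finish of 26).
Need 28 − 27 = 1 week off C → C becomes 5 weeks, finish becomes 27.

1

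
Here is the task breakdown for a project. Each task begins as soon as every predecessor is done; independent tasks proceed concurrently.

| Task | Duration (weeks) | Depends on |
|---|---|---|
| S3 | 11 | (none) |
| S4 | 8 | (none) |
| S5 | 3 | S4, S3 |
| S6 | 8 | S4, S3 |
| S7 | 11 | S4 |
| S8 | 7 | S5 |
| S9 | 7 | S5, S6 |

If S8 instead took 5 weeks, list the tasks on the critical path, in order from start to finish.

Critical path before the change: S3→S6→S9 = 11+8+7 = 26 giving 26 weeks.
The longest path through S8 is only 21 weeks, so S8 has float 5.
No other chain overtakes it, so the finish is 26 weeks.

S3, S6, S9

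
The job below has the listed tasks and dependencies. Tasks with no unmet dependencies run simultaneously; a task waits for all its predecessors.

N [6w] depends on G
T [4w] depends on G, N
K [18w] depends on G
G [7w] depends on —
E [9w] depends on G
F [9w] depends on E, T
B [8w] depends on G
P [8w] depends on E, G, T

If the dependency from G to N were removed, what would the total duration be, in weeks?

Original critical path: G→N→T→F = 7+6+4+9 = 26 ⇒ 26 weeks.
Without G→N, N's earliest start moves from 7 to 0.
New critical path: G→E→F = 7+9+9 = 25 ⇒ 25 weeks.

25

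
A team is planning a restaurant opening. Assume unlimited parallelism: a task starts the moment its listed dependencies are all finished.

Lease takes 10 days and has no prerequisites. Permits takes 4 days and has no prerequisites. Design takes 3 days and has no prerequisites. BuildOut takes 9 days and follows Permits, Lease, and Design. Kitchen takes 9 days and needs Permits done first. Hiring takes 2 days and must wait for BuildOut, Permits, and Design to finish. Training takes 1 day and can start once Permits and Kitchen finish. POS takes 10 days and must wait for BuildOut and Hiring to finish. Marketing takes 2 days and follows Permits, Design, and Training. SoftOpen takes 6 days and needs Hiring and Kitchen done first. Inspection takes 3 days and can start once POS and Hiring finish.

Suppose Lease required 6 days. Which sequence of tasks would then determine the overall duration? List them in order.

Critical path before the change: Lease→BuildOut→Hiring→POS→Inspection = 10+9+2+10+3 = 34 giving 34 days.
Since Lease is critical, the -4 change carries straight to that chain (now 30 days).
The critical path is still Lease→BuildOut→Hiring→POS→Inspection; finish is now 30 days.

Lease, BuildOut, Hiring, POS, Inspection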